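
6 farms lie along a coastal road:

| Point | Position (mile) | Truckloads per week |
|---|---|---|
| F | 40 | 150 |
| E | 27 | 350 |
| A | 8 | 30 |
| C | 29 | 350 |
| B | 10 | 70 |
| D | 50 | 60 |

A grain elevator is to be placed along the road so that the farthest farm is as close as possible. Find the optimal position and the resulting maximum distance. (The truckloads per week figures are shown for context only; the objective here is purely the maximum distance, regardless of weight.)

location 29, max distance 21

The 1-center on a line is the midpoint of the two extreme points: leftmost at 8, rightmost at 50.
Optimal location = (8 + 50)/2 = 29; maximum distance = (50 − 8)/2 = 21.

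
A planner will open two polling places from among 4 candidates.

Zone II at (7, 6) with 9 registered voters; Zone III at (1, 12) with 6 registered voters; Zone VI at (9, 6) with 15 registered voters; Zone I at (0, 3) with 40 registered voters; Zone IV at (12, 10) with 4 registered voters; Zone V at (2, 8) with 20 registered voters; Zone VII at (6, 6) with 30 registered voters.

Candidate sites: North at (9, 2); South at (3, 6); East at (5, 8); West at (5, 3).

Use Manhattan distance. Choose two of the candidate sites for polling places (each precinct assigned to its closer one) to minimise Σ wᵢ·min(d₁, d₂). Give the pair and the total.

Evaluate every pair (each demand assigned to the nearer of the two):
  {East, West}: total = 560
  {South, West}: total = 576
  {North, South}: total = 578
  {South, East}: total = 600
  {North, West}: total = 707
  {North, East}: total = 730
Best pair: {East, West} with total 560.

{East, West}, total 560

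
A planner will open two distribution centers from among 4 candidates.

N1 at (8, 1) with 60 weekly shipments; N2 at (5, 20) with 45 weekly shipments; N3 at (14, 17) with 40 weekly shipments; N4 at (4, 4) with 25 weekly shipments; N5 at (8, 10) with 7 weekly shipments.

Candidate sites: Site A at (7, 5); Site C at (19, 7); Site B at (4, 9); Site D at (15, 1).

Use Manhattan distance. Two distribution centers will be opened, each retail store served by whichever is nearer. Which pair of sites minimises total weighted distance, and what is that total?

Evaluate every pair (each demand assigned to the nearer of the two):
  {Site A, Site B}: total = 1695
  {Site B, Site D}: total = 1800
  {Site A, Site C}: total = 1807
  {Site A, Site D}: total = 1887
  {Site C, Site B}: total = 2020
  {Site C, Site D}: total = 2683
Best pair: {Site A, Site B} with total 1695.

{Site A, Site B}, total 1695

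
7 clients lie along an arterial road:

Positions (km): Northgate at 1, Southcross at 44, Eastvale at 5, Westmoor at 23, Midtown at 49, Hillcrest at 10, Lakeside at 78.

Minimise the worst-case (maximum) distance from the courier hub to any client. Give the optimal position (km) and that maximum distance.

location 39.5, max distance 38.5

The 1-center on a line is the midpoint of the two extreme points: leftmost at 1, rightmost at 78.
Optimal location = (1 + 78)/2 = 39.5; maximum distance = (78 − 1)/2 = 38.5.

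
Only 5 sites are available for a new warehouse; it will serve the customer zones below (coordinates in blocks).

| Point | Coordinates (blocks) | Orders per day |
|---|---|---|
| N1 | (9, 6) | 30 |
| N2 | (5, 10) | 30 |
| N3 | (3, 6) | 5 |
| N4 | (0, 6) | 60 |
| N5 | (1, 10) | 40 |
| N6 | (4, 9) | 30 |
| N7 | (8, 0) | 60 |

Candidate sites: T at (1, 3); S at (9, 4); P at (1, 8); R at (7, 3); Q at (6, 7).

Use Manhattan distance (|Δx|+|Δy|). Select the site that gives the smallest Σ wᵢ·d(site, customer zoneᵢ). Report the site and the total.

Total weighted distance at each candidate:
  T (1, 3): total = 2075
  S (9, 4): total = 2220
  P (1, 8): total = 1780
  R (7, 3): total = 2085
  Q (6, 7): total = 1660
Minimum is at Q with total 1660 blocks.

Q, total 1660 blocks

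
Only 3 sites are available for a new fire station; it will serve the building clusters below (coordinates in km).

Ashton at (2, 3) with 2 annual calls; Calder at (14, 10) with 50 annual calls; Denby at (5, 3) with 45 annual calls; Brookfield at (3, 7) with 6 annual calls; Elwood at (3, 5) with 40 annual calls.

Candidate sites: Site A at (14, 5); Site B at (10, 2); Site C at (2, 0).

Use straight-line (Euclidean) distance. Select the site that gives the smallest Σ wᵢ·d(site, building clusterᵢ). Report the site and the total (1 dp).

Site B, total 1049.0 km

Total weighted distance at each candidate:
  Site A (14, 5): total = 1196.3
  Site B (10, 2): total = 1049.0
  Site C (2, 0): total = 1224.3
Minimum is at Site B with total 1049.0 km.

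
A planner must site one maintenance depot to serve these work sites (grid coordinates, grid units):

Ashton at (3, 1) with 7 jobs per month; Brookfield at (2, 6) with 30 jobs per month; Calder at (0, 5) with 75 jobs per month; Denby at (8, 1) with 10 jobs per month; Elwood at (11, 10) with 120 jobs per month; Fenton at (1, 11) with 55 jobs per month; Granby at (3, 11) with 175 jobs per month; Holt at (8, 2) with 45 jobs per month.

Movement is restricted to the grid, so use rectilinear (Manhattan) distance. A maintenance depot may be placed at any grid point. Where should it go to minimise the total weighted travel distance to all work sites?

Manhattan distance separates: Σwᵢ(|x−xᵢ|+|y−yᵢ|) = Σwᵢ|x−xᵢ| + Σwᵢ|y−yᵢ|, so x and y are optimised independently as 1-D weighted medians.
Total weight W = 517; half = 258.5.
x-coordinate, sorted with cumulative weight:
  x=0 (Calder, w=75) cum 75
  x=1 (Fenton, w=55) cum 130
  x=2 (Brookfield, w=30) cum 160
  x=3 (Ashton, w=7) cum 167
  x=3 (Granby, w=175) cum 342  ← median
  x=8 (Denby, w=10) cum 352
  x=8 (Holt, w=45) cum 397
  x=11 (Elwood, w=120) cum 517
⇒ x* = 3
y-coordinate, sorted with cumulative weight:
  y=1 (Ashton, w=7) cum 7
  y=1 (Denby, w=10) cum 17
  y=2 (Holt, w=45) cum 62
  y=5 (Calder, w=75) cum 137
  y=6 (Brookfield, w=30) cum 167
  y=10 (Elwood, w=120) cum 287  ← median
  y=11 (Fenton, w=55) cum 342
  y=11 (Granby, w=175) cum 517
⇒ y* = 10

(3, 10)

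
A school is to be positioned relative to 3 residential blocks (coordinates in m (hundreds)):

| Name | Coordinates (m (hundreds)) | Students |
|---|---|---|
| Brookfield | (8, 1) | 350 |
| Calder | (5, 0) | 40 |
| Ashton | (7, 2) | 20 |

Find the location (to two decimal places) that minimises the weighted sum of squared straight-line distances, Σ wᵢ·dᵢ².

The minimiser of Σwᵢ‖p−pᵢ‖² is the weighted centroid p* = (Σwᵢpᵢ)/(Σwᵢ).
Σwᵢ = 410.
Σwᵢxᵢ = 350·8 + 40·5 + 20·7 = 3140.
Σwᵢyᵢ = 350·1 + 40·0 + 20·2 = 390.
x* = 3140/410 = 7.66, y* = 390/410 = 0.95.

(7.66, 0.95)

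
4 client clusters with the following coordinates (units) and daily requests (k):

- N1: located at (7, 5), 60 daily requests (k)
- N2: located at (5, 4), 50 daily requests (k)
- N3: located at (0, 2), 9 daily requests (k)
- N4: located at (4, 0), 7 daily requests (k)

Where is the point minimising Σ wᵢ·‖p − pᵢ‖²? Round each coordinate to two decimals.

The minimiser of Σwᵢ‖p−pᵢ‖² is the weighted centroid p* = (Σwᵢpᵢ)/(Σwᵢ).
Σwᵢ = 126.
Σwᵢxᵢ = 60·7 + 50·5 + 9·0 + 7·4 = 698.
Σwᵢyᵢ = 60·5 + 50·4 + 9·2 + 7·0 = 518.
x* = 698/126 = 5.54, y* = 518/126 = 4.11.

(5.54, 4.11)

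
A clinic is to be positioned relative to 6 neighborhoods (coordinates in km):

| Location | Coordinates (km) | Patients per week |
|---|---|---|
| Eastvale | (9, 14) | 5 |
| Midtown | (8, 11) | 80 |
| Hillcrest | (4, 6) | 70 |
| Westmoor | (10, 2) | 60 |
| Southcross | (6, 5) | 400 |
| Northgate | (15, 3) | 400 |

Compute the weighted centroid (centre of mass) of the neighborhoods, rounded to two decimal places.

The minimiser of Σwᵢ‖p−pᵢ‖² is the weighted centroid p* = (Σwᵢpᵢ)/(Σwᵢ).
Σwᵢ = 1015.
Σwᵢxᵢ = 5·9 + 80·8 + 70·4 + 60·10 + 400·6 + 400·15 = 9965.
Σwᵢyᵢ = 5·14 + 80·11 + 70·6 + 60·2 + 400·5 + 400·3 = 4690.
x* = 9965/1015 = 9.82, y* = 4690/1015 = 4.62.

(9.82, 4.62)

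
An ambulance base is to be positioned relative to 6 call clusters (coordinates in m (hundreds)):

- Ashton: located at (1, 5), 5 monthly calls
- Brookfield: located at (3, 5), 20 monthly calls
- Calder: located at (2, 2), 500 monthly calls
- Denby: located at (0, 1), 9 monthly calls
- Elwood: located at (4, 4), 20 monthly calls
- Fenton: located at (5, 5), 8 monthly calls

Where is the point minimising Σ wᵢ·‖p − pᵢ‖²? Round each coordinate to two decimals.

The minimiser of Σwᵢ‖p−pᵢ‖² is the weighted centroid p* = (Σwᵢpᵢ)/(Σwᵢ).
Σwᵢ = 562.
Σwᵢxᵢ = 5·1 + 20·3 + 500·2 + 9·0 + 20·4 + 8·5 = 1185.
Σwᵢyᵢ = 5·5 + 20·5 + 500·2 + 9·1 + 20·4 + 8·5 = 1254.
x* = 1185/562 = 2.11, y* = 1254/562 = 2.23.

(2.11, 2.23)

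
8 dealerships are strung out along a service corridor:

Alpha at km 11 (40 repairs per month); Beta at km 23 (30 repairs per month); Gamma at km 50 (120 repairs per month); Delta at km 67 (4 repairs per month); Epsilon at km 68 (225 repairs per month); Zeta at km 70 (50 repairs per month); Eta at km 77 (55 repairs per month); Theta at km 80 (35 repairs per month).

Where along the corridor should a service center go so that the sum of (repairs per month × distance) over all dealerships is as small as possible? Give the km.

For a sum of weighted absolute distances on a line, the optimum is the weighted median (not the mean). Total weight W = 559; half-weight = 279.5.
Sort by position and accumulate weight:
  km 11 (Alpha, w=40) → cum 40
  km 23 (Beta, w=30) → cum 70
  km 50 (Gamma, w=120) → cum 190
  km 67 (Delta, w=4) → cum 194
  km 68 (Epsilon, w=225) → cum 419  ≥ 279.5 → median here
  km 70 (Zeta, w=50) → cum 469
  km 77 (Eta, w=55) → cum 524
  km 80 (Theta, w=35) → cum 559
Optimal location: km 68.

x = 68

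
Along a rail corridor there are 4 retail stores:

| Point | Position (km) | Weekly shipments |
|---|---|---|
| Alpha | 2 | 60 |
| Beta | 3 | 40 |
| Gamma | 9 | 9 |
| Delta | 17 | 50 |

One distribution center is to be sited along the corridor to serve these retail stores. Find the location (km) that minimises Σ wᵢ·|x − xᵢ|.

For a sum of weighted absolute distances on a line, the optimum is the weighted median (not the mean). Total weight W = 159; half-weight = 79.5.
Sort by position and accumulate weight:
  km 2 (Alpha, w=60) → cum 60
  km 3 (Beta, w=40) → cum 100  ≥ 79.5 → median here
  km 9 (Gamma, w=9) → cum 109
  km 17 (Delta, w=50) → cum 159
Optimal location: km 3.

x = 3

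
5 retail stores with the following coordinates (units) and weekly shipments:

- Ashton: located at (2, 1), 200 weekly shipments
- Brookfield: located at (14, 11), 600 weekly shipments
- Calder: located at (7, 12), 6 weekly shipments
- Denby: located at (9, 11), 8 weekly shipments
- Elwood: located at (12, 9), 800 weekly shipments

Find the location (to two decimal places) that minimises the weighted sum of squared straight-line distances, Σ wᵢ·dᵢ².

(11.47, 8.77)

The minimiser of Σwᵢ‖p−pᵢ‖² is the weighted centroid p* = (Σwᵢpᵢ)/(Σwᵢ).
Σwᵢ = 1614.
Σwᵢxᵢ = 200·2 + 600·14 + 6·7 + 8·9 + 800·12 = 18514.
Σwᵢyᵢ = 200·1 + 600·11 + 6·12 + 8·11 + 800·9 = 14160.
x* = 18514/1614 = 11.47, y* = 14160/1614 = 8.77.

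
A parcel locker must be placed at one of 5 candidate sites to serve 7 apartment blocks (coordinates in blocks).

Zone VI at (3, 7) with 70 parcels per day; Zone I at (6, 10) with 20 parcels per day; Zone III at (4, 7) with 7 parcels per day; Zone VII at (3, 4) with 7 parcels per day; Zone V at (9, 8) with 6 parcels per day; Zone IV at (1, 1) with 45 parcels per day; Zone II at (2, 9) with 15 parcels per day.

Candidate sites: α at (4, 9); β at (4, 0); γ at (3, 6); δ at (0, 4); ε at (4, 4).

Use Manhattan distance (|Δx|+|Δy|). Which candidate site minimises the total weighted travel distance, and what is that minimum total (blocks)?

Total weighted distance at each candidate:
  α (4, 9): total = 887
  β (4, 0): total = 1307
  γ (3, 6): total = 661
  δ (0, 4): total = 1093
  ε (4, 4): total = 897
Minimum is at γ with total 661 blocks.

γ, total 661 blocks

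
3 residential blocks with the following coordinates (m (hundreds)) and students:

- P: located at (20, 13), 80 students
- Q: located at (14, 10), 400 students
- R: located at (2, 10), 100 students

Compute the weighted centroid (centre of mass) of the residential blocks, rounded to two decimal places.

(12.76, 10.41)

The minimiser of Σwᵢ‖p−pᵢ‖² is the weighted centroid p* = (Σwᵢpᵢ)/(Σwᵢ).
Σwᵢ = 580.
Σwᵢxᵢ = 80·20 + 400·14 + 100·2 = 7400.
Σwᵢyᵢ = 80·13 + 400·10 + 100·10 = 6040.
x* = 7400/580 = 12.76, y* = 6040/580 = 10.41.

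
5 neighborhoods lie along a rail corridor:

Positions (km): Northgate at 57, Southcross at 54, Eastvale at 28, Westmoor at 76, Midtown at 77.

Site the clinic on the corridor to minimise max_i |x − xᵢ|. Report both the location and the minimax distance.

The 1-center on a line is the midpoint of the two extreme points: leftmost at 28, rightmost at 77.
Optimal location = (28 + 77)/2 = 52.5; maximum distance = (77 − 28)/2 = 24.5.

location 52.5, max distance 24.5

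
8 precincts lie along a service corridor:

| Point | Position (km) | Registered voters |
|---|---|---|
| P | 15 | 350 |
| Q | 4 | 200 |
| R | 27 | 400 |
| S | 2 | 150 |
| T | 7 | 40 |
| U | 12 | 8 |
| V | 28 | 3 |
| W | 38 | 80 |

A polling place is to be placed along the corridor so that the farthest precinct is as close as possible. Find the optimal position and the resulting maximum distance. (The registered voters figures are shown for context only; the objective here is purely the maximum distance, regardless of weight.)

location 20, max distance 18

The 1-center on a line is the midpoint of the two extreme points: leftmost at 2, rightmost at 38.
Optimal location = (2 + 38)/2 = 20; maximum distance = (38 − 2)/2 = 18.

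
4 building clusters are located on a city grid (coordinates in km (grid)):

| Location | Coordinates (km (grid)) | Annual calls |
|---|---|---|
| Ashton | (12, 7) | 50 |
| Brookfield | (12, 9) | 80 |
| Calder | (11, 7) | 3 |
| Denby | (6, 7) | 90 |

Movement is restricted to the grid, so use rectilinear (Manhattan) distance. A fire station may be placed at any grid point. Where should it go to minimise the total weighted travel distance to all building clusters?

(12, 7)

Manhattan distance separates: Σwᵢ(|x−xᵢ|+|y−yᵢ|) = Σwᵢ|x−xᵢ| + Σwᵢ|y−yᵢ|, so x and y are optimised independently as 1-D weighted medians.
Total weight W = 223; half = 111.5.
x-coordinate, sorted with cumulative weight:
  x=6 (Denby, w=90) cum 90
  x=11 (Calder, w=3) cum 93
  x=12 (Ashton, w=50) cum 143  ← median
  x=12 (Brookfield, w=80) cum 223
⇒ x* = 12
y-coordinate, sorted with cumulative weight:
  y=7 (Ashton, w=50) cum 50
  y=7 (Calder, w=3) cum 53
  y=7 (Denby, w=90) cum 143  ← median
  y=9 (Brookfield, w=80) cum 223
⇒ y* = 7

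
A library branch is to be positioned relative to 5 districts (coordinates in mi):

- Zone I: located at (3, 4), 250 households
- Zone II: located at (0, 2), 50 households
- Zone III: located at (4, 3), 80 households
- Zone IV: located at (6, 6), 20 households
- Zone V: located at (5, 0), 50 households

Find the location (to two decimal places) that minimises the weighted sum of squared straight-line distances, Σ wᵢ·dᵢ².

The minimiser of Σwᵢ‖p−pᵢ‖² is the weighted centroid p* = (Σwᵢpᵢ)/(Σwᵢ).
Σwᵢ = 450.
Σwᵢxᵢ = 250·3 + 50·0 + 80·4 + 20·6 + 50·5 = 1440.
Σwᵢyᵢ = 250·4 + 50·2 + 80·3 + 20·6 + 50·0 = 1460.
x* = 1440/450 = 3.20, y* = 1460/450 = 3.24.

(3.20, 3.24)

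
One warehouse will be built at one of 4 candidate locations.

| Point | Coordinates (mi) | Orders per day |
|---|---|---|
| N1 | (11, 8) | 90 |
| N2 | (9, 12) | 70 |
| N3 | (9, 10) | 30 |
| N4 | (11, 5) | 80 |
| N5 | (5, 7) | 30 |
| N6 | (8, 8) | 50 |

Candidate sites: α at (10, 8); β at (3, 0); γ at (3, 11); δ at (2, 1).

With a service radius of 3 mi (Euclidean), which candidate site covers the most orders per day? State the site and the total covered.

α, covering 170

Coverage radius r = 3 mi; a point is covered iff (Δx)²+(Δy)² ≤ 3² = 9.
  α (10, 8): covers {N1, N3, N6} → 170
  β (3, 0): covers {none} → 0
  γ (3, 11): covers {none} → 0
  δ (2, 1): covers {none} → 0
Maximum coverage at α: 170 orders per day.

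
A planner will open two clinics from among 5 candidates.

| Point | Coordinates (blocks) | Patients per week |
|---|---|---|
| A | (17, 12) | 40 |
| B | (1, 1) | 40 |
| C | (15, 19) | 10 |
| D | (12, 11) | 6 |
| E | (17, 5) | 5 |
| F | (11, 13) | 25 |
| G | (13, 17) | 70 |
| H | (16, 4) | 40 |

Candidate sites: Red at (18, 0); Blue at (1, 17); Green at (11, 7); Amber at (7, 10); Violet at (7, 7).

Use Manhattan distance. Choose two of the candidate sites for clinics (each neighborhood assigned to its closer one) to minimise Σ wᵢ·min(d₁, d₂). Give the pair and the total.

Evaluate every pair (each demand assigned to the nearer of the two):
  {Green, Violet}: total = 2460
  {Red, Green}: total = 2530
  {Green, Amber}: total = 2580
  {Blue, Green}: total = 2620
  {Red, Amber}: total = 2641
  {Amber, Violet}: total = 2791
  {Red, Blue}: total = 2882
  {Red, Violet}: total = 2894
  {Blue, Violet}: total = 2924
  {Blue, Amber}: total = 2966
Best pair: {Green, Violet} with total 2460.

{Green, Violet}, total 2460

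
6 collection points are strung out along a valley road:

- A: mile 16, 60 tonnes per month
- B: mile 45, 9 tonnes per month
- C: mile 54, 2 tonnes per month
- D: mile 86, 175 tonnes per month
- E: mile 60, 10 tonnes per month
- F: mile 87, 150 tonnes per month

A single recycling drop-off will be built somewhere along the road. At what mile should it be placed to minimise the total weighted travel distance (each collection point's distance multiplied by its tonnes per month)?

x = 86

For a sum of weighted absolute distances on a line, the optimum is the weighted median (not the mean). Total weight W = 406; half-weight = 203.
Sort by position and accumulate weight:
  mile 16 (A, w=60) → cum 60
  mile 45 (B, w=9) → cum 69
  mile 54 (C, w=2) → cum 71
  mile 60 (E, w=10) → cum 81
  mile 86 (D, w=175) → cum 256  ≥ 203 → median here
  mile 87 (F, w=150) → cum 406
Optimal location: mile 86.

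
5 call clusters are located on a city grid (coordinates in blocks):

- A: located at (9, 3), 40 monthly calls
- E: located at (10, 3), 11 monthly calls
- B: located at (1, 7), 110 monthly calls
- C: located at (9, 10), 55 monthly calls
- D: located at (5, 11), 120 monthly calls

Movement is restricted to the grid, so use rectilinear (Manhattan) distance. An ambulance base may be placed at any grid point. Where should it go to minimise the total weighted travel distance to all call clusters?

(5, 10)

Manhattan distance separates: Σwᵢ(|x−xᵢ|+|y−yᵢ|) = Σwᵢ|x−xᵢ| + Σwᵢ|y−yᵢ|, so x and y are optimised independently as 1-D weighted medians.
Total weight W = 336; half = 168.
x-coordinate, sorted with cumulative weight:
  x=1 (B, w=110) cum 110
  x=5 (D, w=120) cum 230  ← median
  x=9 (A, w=40) cum 270
  x=9 (C, w=55) cum 325
  x=10 (E, w=11) cum 336
⇒ x* = 5
y-coordinate, sorted with cumulative weight:
  y=3 (A, w=40) cum 40
  y=3 (E, w=11) cum 51
  y=7 (B, w=110) cum 161
  y=10 (C, w=55) cum 216  ← median
  y=11 (D, w=120) cum 336
⇒ y* = 10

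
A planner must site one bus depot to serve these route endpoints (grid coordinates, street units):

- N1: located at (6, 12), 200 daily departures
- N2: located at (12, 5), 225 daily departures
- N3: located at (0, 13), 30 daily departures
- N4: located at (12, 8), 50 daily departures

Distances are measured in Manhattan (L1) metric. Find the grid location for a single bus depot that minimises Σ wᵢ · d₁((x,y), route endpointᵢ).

Manhattan distance separates: Σwᵢ(|x−xᵢ|+|y−yᵢ|) = Σwᵢ|x−xᵢ| + Σwᵢ|y−yᵢ|, so x and y are optimised independently as 1-D weighted medians.
Total weight W = 505; half = 252.5.
x-coordinate, sorted with cumulative weight:
  x=0 (N3, w=30) cum 30
  x=6 (N1, w=200) cum 230
  x=12 (N2, w=225) cum 455  ← median
  x=12 (N4, w=50) cum 505
⇒ x* = 12
y-coordinate, sorted with cumulative weight:
  y=5 (N2, w=225) cum 225
  y=8 (N4, w=50) cum 275  ← median
  y=12 (N1, w=200) cum 475
  y=13 (N3, w=30) cum 505
⇒ y* = 8

(12, 8)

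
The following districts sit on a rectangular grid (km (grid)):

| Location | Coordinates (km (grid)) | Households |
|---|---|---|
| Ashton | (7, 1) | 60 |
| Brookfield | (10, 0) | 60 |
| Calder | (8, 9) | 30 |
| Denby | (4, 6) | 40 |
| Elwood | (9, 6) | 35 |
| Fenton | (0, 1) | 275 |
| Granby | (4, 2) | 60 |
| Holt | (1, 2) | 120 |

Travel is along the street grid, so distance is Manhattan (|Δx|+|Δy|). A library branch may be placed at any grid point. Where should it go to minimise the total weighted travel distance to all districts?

(1, 1)

Manhattan distance separates: Σwᵢ(|x−xᵢ|+|y−yᵢ|) = Σwᵢ|x−xᵢ| + Σwᵢ|y−yᵢ|, so x and y are optimised independently as 1-D weighted medians.
Total weight W = 680; half = 340.
x-coordinate, sorted with cumulative weight:
  x=0 (Fenton, w=275) cum 275
  x=1 (Holt, w=120) cum 395  ← median
  x=4 (Denby, w=40) cum 435
  x=4 (Granby, w=60) cum 495
  x=7 (Ashton, w=60) cum 555
  x=8 (Calder, w=30) cum 585
  x=9 (Elwood, w=35) cum 620
  x=10 (Brookfield, w=60) cum 680
⇒ x* = 1
y-coordinate, sorted with cumulative weight:
  y=0 (Brookfield, w=60) cum 60
  y=1 (Ashton, w=60) cum 120
  y=1 (Fenton, w=275) cum 395  ← median
  y=2 (Granby, w=60) cum 455
  y=2 (Holt, w=120) cum 575
  y=6 (Denby, w=40) cum 615
  y=6 (Elwood, w=35) cum 650
  y=9 (Calder, w=30) cum 680
⇒ y* = 1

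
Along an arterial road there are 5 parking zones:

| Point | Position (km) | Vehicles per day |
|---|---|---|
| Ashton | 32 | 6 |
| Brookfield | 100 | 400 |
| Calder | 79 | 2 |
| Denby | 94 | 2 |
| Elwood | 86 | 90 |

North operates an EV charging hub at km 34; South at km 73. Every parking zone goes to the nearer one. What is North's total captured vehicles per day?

6

The indifferent point is the midpoint (34+73)/2 = 53.5; parking zones left of it (closer to North at 34) go to North, those right go to South.
  Ashton at 32 (w=6) → North
  Calder at 79 (w=2) → South
  Elwood at 86 (w=90) → South
  Denby at 94 (w=2) → South
  Brookfield at 100 (w=400) → South
North captures 6; South captures 494.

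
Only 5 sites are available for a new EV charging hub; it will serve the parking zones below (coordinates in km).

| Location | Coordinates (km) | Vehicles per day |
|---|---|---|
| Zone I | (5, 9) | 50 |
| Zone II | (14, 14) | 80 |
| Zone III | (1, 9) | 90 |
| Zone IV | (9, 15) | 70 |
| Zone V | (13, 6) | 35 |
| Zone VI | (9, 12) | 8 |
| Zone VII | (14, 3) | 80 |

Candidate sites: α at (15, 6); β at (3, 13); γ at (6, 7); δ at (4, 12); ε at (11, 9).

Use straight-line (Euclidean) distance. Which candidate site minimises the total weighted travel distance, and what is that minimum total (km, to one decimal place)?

ε, total 2800.9 km

Total weighted distance at each candidate:
  α (15, 6): total = 3603.6
  β (3, 13): total = 3617.6
  γ (6, 7): total = 3054.6
  δ (4, 12): total = 3258.8
  ε (11, 9): total = 2800.9
Minimum is at ε with total 2800.9 km.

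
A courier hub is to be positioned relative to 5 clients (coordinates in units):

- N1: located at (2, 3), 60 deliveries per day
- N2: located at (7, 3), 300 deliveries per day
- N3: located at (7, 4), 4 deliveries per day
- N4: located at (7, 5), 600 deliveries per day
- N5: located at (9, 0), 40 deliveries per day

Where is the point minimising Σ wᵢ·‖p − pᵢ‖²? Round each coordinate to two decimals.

(6.78, 4.08)

The minimiser of Σwᵢ‖p−pᵢ‖² is the weighted centroid p* = (Σwᵢpᵢ)/(Σwᵢ).
Σwᵢ = 1004.
Σwᵢxᵢ = 60·2 + 300·7 + 4·7 + 600·7 + 40·9 = 6808.
Σwᵢyᵢ = 60·3 + 300·3 + 4·4 + 600·5 + 40·0 = 4096.
x* = 6808/1004 = 6.78, y* = 4096/1004 = 4.08.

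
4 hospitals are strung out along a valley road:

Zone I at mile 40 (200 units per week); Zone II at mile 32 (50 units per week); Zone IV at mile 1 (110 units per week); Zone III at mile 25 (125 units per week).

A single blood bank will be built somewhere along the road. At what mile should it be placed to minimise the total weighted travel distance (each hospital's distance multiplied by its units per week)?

x = 32

For a sum of weighted absolute distances on a line, the optimum is the weighted median (not the mean). Total weight W = 485; half-weight = 242.5.
Sort by position and accumulate weight:
  mile 1 (Zone IV, w=110) → cum 110
  mile 25 (Zone III, w=125) → cum 235
  mile 32 (Zone II, w=50) → cum 285  ≥ 242.5 → median here
  mile 40 (Zone I, w=200) → cum 485
Optimal location: mile 32.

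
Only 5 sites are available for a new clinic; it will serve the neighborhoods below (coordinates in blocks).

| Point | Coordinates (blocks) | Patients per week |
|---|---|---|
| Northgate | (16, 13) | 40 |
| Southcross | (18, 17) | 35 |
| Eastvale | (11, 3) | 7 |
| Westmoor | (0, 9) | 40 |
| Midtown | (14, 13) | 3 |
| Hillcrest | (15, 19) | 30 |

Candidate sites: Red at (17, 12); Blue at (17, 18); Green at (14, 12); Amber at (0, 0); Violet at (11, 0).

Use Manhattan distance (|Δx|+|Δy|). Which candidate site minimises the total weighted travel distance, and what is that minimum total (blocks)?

Total weighted distance at each candidate:
  Red (17, 12): total = 1477
  Blue (17, 18): total = 1611
  Green (14, 12): total = 1442
  Amber (0, 0): total = 3944
  Violet (11, 0): total = 3119
Minimum is at Green with total 1442 blocks.

Green, total 1442 blocks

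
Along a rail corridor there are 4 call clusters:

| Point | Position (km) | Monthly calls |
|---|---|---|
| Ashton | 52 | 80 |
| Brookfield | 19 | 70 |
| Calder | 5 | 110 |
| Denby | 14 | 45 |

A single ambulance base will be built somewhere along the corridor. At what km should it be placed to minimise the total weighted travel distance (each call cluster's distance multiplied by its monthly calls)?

For a sum of weighted absolute distances on a line, the optimum is the weighted median (not the mean). Total weight W = 305; half-weight = 152.5.
Sort by position and accumulate weight:
  km 5 (Calder, w=110) → cum 110
  km 14 (Denby, w=45) → cum 155  ≥ 152.5 → median here
  km 19 (Brookfield, w=70) → cum 225
  km 52 (Ashton, w=80) → cum 305
Optimal location: km 14.

x = 14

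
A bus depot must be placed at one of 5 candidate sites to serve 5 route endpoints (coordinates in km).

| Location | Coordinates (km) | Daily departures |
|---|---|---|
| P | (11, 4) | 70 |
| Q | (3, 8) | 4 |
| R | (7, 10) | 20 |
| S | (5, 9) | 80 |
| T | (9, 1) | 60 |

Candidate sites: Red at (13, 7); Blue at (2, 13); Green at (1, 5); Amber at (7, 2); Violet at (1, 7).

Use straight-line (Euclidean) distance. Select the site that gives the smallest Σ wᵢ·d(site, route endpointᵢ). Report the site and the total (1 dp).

Amber, total 1218.5 km

Total weighted distance at each candidate:
  Red (13, 7): total = 1519.1
  Blue (2, 13): total = 2261.5
  Green (1, 5): total = 1863.3
  Amber (7, 2): total = 1218.5
  Violet (1, 7): total = 1831.7
Minimum is at Amber with total 1218.5 km.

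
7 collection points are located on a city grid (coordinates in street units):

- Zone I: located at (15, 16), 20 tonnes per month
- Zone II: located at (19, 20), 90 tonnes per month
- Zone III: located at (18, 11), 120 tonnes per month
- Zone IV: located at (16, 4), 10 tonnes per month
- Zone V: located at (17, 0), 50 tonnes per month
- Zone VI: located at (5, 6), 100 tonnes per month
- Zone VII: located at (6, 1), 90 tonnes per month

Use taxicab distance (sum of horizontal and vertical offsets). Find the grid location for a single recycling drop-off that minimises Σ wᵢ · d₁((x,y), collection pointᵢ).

(17, 6)

Manhattan distance separates: Σwᵢ(|x−xᵢ|+|y−yᵢ|) = Σwᵢ|x−xᵢ| + Σwᵢ|y−yᵢ|, so x and y are optimised independently as 1-D weighted medians.
Total weight W = 480; half = 240.
x-coordinate, sorted with cumulative weight:
  x=5 (Zone VI, w=100) cum 100
  x=6 (Zone VII, w=90) cum 190
  x=15 (Zone I, w=20) cum 210
  x=16 (Zone IV, w=10) cum 220
  x=17 (Zone V, w=50) cum 270  ← median
  x=18 (Zone III, w=120) cum 390
  x=19 (Zone II, w=90) cum 480
⇒ x* = 17
y-coordinate, sorted with cumulative weight:
  y=0 (Zone V, w=50) cum 50
  y=1 (Zone VII, w=90) cum 140
  y=4 (Zone IV, w=10) cum 150
  y=6 (Zone VI, w=100) cum 250  ← median
  y=11 (Zone III, w=120) cum 370
  y=16 (Zone I, w=20) cum 390
  y=20 (Zone II, w=90) cum 480
⇒ y* = 6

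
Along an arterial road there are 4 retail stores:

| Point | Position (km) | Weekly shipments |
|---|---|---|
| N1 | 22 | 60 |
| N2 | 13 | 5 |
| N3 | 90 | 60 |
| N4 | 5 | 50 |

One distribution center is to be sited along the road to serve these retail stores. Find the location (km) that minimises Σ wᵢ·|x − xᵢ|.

For a sum of weighted absolute distances on a line, the optimum is the weighted median (not the mean). Total weight W = 175; half-weight = 87.5.
Sort by position and accumulate weight:
  km 5 (N4, w=50) → cum 50
  km 13 (N2, w=5) → cum 55
  km 22 (N1, w=60) → cum 115  ≥ 87.5 → median here
  km 90 (N3, w=60) → cum 175
Optimal location: km 22.

x = 22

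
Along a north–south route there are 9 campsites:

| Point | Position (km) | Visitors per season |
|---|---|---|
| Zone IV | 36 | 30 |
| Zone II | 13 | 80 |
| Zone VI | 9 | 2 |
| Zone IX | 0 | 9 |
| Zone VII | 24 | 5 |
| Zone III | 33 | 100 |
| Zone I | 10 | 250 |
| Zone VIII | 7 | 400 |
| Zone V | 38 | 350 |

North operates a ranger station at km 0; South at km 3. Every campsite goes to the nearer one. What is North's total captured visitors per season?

9

The indifferent point is the midpoint (0+3)/2 = 1.5; campsites left of it (closer to North at 0) go to North, those right go to South.
  Zone IX at 0 (w=9) → North
  Zone VIII at 7 (w=400) → South
  Zone VI at 9 (w=2) → South
  Zone I at 10 (w=250) → South
  Zone II at 13 (w=80) → South
  Zone VII at 24 (w=5) → South
  Zone III at 33 (w=100) → South
  Zone IV at 36 (w=30) → South
  Zone V at 38 (w=350) → South
North captures 9; South captures 1217.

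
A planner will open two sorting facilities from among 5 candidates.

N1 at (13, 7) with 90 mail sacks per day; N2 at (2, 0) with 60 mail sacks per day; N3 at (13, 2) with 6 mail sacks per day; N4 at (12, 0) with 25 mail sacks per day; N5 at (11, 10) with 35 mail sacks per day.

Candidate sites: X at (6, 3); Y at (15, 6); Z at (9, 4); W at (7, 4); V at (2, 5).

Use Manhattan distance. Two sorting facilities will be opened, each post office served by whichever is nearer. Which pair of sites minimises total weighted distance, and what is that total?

Evaluate every pair (each demand assigned to the nearer of the two):
  {Y, V}: total = 1111
  {X, Y}: total = 1231
  {Y, W}: total = 1351
  {Y, Z}: total = 1421
  {Z, V}: total = 1421
  {X, Z}: total = 1541
  {Z, W}: total = 1661
  {W, V}: total = 1733
  {X, W}: total = 1853
  {X, V}: total = 1983
Best pair: {Y, V} with total 1111.

{Y, V}, total 1111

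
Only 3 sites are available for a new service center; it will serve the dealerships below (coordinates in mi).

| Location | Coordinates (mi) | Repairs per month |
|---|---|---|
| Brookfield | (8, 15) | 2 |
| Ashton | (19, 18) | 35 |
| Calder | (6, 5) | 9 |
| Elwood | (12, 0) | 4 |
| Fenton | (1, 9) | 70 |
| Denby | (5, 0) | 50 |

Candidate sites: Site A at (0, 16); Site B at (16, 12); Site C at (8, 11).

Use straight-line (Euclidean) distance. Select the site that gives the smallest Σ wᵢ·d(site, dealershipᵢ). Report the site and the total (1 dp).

Site C, total 1647.8 mi

Total weighted distance at each candidate:
  Site A (0, 16): total = 2210.7
  Site B (16, 12): total = 2297.1
  Site C (8, 11): total = 1647.8
Minimum is at Site C with total 1647.8 mi.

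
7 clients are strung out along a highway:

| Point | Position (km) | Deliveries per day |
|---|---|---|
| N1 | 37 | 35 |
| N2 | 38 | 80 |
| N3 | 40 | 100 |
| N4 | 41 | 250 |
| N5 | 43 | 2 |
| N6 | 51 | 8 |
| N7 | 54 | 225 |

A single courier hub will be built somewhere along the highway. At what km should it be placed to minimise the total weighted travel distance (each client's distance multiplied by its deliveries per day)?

For a sum of weighted absolute distances on a line, the optimum is the weighted median (not the mean). Total weight W = 700; half-weight = 350.
Sort by position and accumulate weight:
  km 37 (N1, w=35) → cum 35
  km 38 (N2, w=80) → cum 115
  km 40 (N3, w=100) → cum 215
  km 41 (N4, w=250) → cum 465  ≥ 350 → median here
  km 43 (N5, w=2) → cum 467
  km 51 (N6, w=8) → cum 475
  km 54 (N7, w=225) → cum 700
Optimal location: km 41.

x = 41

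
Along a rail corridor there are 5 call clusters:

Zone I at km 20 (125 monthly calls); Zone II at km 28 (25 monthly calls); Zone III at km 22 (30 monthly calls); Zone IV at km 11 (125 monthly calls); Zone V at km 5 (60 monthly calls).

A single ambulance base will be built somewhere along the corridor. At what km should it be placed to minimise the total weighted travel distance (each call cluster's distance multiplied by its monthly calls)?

For a sum of weighted absolute distances on a line, the optimum is the weighted median (not the mean). Total weight W = 365; half-weight = 182.5.
Sort by position and accumulate weight:
  km 5 (Zone V, w=60) → cum 60
  km 11 (Zone IV, w=125) → cum 185  ≥ 182.5 → median here
  km 20 (Zone I, w=125) → cum 310
  km 22 (Zone III, w=30) → cum 340
  km 28 (Zone II, w=25) → cum 365
Optimal location: km 11.

x = 11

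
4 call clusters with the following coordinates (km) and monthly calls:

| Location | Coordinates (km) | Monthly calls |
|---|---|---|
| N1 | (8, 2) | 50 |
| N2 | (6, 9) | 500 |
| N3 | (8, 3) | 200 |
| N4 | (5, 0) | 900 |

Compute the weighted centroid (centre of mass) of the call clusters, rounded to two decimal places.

The minimiser of Σwᵢ‖p−pᵢ‖² is the weighted centroid p* = (Σwᵢpᵢ)/(Σwᵢ).
Σwᵢ = 1650.
Σwᵢxᵢ = 50·8 + 500·6 + 200·8 + 900·5 = 9500.
Σwᵢyᵢ = 50·2 + 500·9 + 200·3 + 900·0 = 5200.
x* = 9500/1650 = 5.76, y* = 5200/1650 = 3.15.

(5.76, 3.15)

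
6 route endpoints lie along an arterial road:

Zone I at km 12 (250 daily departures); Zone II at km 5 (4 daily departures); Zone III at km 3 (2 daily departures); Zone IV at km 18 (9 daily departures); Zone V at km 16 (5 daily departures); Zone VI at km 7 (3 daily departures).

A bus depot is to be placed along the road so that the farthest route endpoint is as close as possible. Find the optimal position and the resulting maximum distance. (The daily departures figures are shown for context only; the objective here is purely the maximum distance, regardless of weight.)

The 1-center on a line is the midpoint of the two extreme points: leftmost at 3, rightmost at 18.
Optimal location = (3 + 18)/2 = 10.5; maximum distance = (18 − 3)/2 = 7.5.

location 10.5, max distance 7.5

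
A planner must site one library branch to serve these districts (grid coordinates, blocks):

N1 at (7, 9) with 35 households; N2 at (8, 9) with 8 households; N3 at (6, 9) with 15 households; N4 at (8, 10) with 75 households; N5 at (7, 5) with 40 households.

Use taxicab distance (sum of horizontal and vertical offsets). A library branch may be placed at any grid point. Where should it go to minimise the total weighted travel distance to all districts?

Manhattan distance separates: Σwᵢ(|x−xᵢ|+|y−yᵢ|) = Σwᵢ|x−xᵢ| + Σwᵢ|y−yᵢ|, so x and y are optimised independently as 1-D weighted medians.
Total weight W = 173; half = 86.5.
x-coordinate, sorted with cumulative weight:
  x=6 (N3, w=15) cum 15
  x=7 (N1, w=35) cum 50
  x=7 (N5, w=40) cum 90  ← median
  x=8 (N2, w=8) cum 98
  x=8 (N4, w=75) cum 173
⇒ x* = 7
y-coordinate, sorted with cumulative weight:
  y=5 (N5, w=40) cum 40
  y=9 (N1, w=35) cum 75
  y=9 (N2, w=8) cum 83
  y=9 (N3, w=15) cum 98  ← median
  y=10 (N4, w=75) cum 173
⇒ y* = 9

(7, 9)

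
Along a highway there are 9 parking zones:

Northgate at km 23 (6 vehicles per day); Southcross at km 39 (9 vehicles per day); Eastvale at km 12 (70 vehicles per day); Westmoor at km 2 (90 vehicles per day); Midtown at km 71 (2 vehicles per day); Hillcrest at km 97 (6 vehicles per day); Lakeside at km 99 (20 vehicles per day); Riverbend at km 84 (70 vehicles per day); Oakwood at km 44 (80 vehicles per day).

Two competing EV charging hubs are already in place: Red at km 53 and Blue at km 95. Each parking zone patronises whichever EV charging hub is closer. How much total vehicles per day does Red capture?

The indifferent point is the midpoint (53+95)/2 = 74; parking zones left of it (closer to Red at 53) go to Red, those right go to Blue.
  Westmoor at 2 (w=90) → Red
  Eastvale at 12 (w=70) → Red
  Northgate at 23 (w=6) → Red
  Southcross at 39 (w=9) → Red
  Oakwood at 44 (w=80) → Red
  Midtown at 71 (w=2) → Red
  Riverbend at 84 (w=70) → Blue
  Hillcrest at 97 (w=6) → Blue
  Lakeside at 99 (w=20) → Blue
Red captures 257; Blue captures 96.

257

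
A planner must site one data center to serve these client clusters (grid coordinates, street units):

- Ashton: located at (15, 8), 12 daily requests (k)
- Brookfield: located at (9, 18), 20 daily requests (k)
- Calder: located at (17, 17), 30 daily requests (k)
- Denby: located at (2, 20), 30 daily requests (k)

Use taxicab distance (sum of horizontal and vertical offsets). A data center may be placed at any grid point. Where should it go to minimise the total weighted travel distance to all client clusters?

(9, 18)

Manhattan distance separates: Σwᵢ(|x−xᵢ|+|y−yᵢ|) = Σwᵢ|x−xᵢ| + Σwᵢ|y−yᵢ|, so x and y are optimised independently as 1-D weighted medians.
Total weight W = 92; half = 46.
x-coordinate, sorted with cumulative weight:
  x=2 (Denby, w=30) cum 30
  x=9 (Brookfield, w=20) cum 50  ← median
  x=15 (Ashton, w=12) cum 62
  x=17 (Calder, w=30) cum 92
⇒ x* = 9
y-coordinate, sorted with cumulative weight:
  y=8 (Ashton, w=12) cum 12
  y=17 (Calder, w=30) cum 42
  y=18 (Brookfield, w=20) cum 62  ← median
  y=20 (Denby, w=30) cum 92
⇒ y* = 18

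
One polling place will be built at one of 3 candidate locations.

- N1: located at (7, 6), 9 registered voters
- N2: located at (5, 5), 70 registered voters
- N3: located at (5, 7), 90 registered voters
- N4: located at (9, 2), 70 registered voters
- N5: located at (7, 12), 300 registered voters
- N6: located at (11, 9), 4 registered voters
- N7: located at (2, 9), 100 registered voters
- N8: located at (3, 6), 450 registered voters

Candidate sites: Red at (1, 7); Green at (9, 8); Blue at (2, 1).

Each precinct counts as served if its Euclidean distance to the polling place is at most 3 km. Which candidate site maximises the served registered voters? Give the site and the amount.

Coverage radius r = 3 km; a point is covered iff (Δx)²+(Δy)² ≤ 3² = 9.
  Red (1, 7): covers {N7, N8} → 550
  Green (9, 8): covers {N1, N6} → 13
  Blue (2, 1): covers {none} → 0
Maximum coverage at Red: 550 registered voters.

Red, covering 550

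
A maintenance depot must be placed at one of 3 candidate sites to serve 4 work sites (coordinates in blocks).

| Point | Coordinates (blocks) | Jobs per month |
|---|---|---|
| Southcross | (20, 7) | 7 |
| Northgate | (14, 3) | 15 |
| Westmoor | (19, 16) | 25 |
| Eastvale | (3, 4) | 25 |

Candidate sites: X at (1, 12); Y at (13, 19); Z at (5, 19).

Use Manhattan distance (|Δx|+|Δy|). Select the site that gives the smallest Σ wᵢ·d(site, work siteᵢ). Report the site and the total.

Total weighted distance at each candidate:
  X (1, 12): total = 1298
  Y (13, 19): total = 1238
  Z (5, 19): total = 1414
Minimum is at Y with total 1238 blocks.

Y, total 1238 blocks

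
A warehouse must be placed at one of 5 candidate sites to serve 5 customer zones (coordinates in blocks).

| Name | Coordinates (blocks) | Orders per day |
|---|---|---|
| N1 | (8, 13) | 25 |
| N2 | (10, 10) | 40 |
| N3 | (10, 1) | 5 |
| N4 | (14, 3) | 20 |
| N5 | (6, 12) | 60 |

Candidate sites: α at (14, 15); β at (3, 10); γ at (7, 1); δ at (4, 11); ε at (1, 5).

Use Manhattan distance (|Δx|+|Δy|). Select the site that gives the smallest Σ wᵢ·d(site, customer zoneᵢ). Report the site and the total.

δ, total 1050 blocks

Total weighted distance at each candidate:
  α (14, 15): total = 1550
  β (3, 10): total = 1220
  γ (7, 1): total = 1720
  δ (4, 11): total = 1050
  ε (1, 5): total = 2020
Minimum is at δ with total 1050 blocks.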